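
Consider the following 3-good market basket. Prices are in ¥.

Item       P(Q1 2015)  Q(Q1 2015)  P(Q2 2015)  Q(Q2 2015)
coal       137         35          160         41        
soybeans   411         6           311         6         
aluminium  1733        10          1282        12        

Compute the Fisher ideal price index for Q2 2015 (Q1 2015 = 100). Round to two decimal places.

82.47

Laspeyres component (base-period weights):
ΣP(Q2 2015)Q(Q1 2015) = 160×35 + 311×6 + 1282×10 = 5600 + 1866 + 12820 = 20286
ΣP(Q1 2015)Q(Q1 2015) = 137×35 + 411×6 + 1733×10 = 4795 + 2466 + 17330 = 24591
L = 20286 / 24591 × 100 = 82.4936
Paasche component (current-period weights):
ΣP(Q2 2015)Q(Q2 2015) = 160×41 + 311×6 + 1282×12 = 6560 + 1866 + 15384 = 23810
ΣP(Q1 2015)Q(Q2 2015) = 137×41 + 411×6 + 1733×12 = 5617 + 2466 + 20796 = 28879
P = 23810 / 28879 × 100 = 82.4475
Fisher = √(L × P) = √(82.4936 × 82.4475) = 82.4705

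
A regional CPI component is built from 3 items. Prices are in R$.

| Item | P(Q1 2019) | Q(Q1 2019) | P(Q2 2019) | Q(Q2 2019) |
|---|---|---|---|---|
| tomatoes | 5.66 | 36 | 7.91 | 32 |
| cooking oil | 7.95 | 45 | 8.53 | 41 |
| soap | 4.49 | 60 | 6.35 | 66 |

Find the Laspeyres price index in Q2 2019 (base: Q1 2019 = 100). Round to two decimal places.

126.32

Laspeyres price index uses base-period quantities as weights.
ΣP(Q2 2019)·Q(Q1 2019) = 7.91×36 + 8.53×45 + 6.35×60 = 284.76 + 383.85 + 381 = 1049.61
ΣP(Q1 2019)·Q(Q1 2019) = 5.66×36 + 7.95×45 + 4.49×60 = 203.76 + 357.75 + 269.4 = 830.91
Index = 1049.61 / 830.91 × 100 = 126.3205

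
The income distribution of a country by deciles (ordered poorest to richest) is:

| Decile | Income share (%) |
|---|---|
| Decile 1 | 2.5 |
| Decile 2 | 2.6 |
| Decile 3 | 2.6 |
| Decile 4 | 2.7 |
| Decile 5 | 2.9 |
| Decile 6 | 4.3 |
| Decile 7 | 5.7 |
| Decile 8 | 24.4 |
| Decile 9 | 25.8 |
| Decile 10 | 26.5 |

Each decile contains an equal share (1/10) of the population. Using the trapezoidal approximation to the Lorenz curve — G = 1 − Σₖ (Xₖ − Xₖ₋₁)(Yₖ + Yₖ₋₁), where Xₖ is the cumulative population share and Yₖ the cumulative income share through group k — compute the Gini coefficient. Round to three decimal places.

0.498

Cumulative income shares Yₖ: 0.0250, 0.0510, 0.0770, 0.1040, 0.1330, 0.1760, 0.2330, 0.4770, 0.7350, 1.0000
Σ (Xₖ−Xₖ₋₁)(Yₖ+Yₖ₋₁) = (1/10)(0.0250+0.0000) + (1/10)(0.0510+0.0250) + (1/10)(0.0770+0.0510) + (1/10)(0.1040+0.0770) + (1/10)(0.1330+0.1040) + (1/10)(0.1760+0.1330) + (1/10)(0.2330+0.1760) + (1/10)(0.4770+0.2330) + (1/10)(0.7350+0.4770) + (1/10)(1.0000+0.7350)
  = 0.0025 + 0.0076 + 0.0128 + 0.0181 + 0.0237 + 0.0309 + 0.0409 + 0.0710 + 0.1212 + 0.1735 = 0.5022
G = 1 − 0.5022 = 0.4978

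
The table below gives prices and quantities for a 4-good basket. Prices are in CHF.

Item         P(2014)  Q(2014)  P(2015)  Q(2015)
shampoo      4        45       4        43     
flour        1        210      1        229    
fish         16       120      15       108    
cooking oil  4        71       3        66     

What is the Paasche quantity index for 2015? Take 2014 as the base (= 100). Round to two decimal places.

92.34

Paasche quantity index uses current-period prices as weights.
ΣP(2015)·Q(2015) = 4×43 + 1×229 + 15×108 + 3×66 = 172 + 229 + 1620 + 198 = 2219
ΣP(2015)·Q(2014) = 4×45 + 1×210 + 15×120 + 3×71 = 180 + 210 + 1800 + 213 = 2403
Index = 2219 / 2403 × 100 = 92.3429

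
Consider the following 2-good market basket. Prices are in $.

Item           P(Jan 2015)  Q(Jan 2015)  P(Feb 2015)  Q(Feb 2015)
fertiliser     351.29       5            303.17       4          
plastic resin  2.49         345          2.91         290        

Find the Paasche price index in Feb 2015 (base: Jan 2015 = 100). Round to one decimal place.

96.7

Paasche price index uses current-period quantities as weights.
ΣP(Feb 2015)·Q(Feb 2015) = 303.17×4 + 2.91×290 = 1212.68 + 843.9 = 2056.58
ΣP(Jan 2015)·Q(Feb 2015) = 351.29×4 + 2.49×290 = 1405.16 + 722.1 = 2127.26
Index = 2056.58 / 2127.26 × 100 = 96.6774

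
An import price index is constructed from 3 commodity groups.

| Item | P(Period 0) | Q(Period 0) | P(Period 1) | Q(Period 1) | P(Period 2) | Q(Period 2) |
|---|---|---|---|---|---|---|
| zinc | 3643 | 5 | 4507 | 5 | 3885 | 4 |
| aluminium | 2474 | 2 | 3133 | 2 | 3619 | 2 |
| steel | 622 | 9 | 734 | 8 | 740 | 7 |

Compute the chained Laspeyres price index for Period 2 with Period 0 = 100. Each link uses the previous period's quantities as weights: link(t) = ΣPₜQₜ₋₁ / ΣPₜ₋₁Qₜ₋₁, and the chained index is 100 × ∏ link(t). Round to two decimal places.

Link Period 0→Period 1:
ΣP(Period 1)Q(Period 0) = 4507×5 + 3133×2 + 734×9 = 22535 + 6266 + 6606 = 35407
ΣP(Period 0)Q(Period 0) = 3643×5 + 2474×2 + 622×9 = 18215 + 4948 + 5598 = 28761
link = 35407/28761 = 1.231077
Link Period 1→Period 2:
ΣP(Period 2)Q(Period 1) = 3885×5 + 3619×2 + 740×8 = 19425 + 7238 + 5920 = 32583
ΣP(Period 1)Q(Period 1) = 4507×5 + 3133×2 + 734×8 = 22535 + 6266 + 5872 = 34673
link = 32583/34673 = 0.939723
Chained index = 100 × 1.231077 × 0.939723 = 115.6871

115.69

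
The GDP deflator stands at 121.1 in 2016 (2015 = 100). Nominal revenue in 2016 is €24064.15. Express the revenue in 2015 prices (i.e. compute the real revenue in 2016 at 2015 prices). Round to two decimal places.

19871.30

Real = Nominal ÷ (Index/100) = 24064.15 ÷ (121.1/100)
     = 24064.15 ÷ 1.211 = 19871.3047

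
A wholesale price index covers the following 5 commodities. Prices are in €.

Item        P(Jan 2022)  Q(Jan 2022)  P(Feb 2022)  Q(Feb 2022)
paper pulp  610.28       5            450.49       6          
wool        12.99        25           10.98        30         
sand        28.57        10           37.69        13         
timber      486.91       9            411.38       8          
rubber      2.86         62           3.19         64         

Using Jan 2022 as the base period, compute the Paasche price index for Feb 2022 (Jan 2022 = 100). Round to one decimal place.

Paasche price index uses current-period quantities as weights.
ΣP(Feb 2022)·Q(Feb 2022) = 450.49×6 + 10.98×30 + 37.69×13 + 411.38×8 + 3.19×64 = 2702.94 + 329.4 + 489.97 + 3291.04 + 204.16 = 7017.51
ΣP(Jan 2022)·Q(Feb 2022) = 610.28×6 + 12.99×30 + 28.57×13 + 486.91×8 + 2.86×64 = 3661.68 + 389.7 + 371.41 + 3895.28 + 183.04 = 8501.11
Index = 7017.51 / 8501.11 × 100 = 82.5482

82.5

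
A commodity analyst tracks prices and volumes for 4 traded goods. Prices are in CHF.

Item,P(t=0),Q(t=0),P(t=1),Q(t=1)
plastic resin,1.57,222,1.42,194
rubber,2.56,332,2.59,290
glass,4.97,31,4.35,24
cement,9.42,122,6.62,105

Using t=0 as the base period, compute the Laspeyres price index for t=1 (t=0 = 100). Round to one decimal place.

Laspeyres price index uses base-period quantities as weights.
ΣP(t=1)·Q(t=0) = 1.42×222 + 2.59×332 + 4.35×31 + 6.62×122 = 315.24 + 859.88 + 134.85 + 807.64 = 2117.61
ΣP(t=0)·Q(t=0) = 1.57×222 + 2.56×332 + 4.97×31 + 9.42×122 = 348.54 + 849.92 + 154.07 + 1149.24 = 2501.77
Index = 2117.61 / 2501.77 × 100 = 84.6445

84.6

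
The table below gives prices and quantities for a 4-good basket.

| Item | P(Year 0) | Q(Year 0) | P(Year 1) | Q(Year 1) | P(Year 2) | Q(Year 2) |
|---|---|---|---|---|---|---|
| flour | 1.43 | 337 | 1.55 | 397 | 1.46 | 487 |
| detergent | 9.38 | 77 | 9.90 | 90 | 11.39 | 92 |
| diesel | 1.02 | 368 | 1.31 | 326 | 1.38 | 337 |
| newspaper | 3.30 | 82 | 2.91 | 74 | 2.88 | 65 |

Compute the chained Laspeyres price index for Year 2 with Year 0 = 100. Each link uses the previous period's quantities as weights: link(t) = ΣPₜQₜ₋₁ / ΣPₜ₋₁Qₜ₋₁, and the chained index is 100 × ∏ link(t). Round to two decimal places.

Link Year 0→Year 1:
ΣP(Year 1)Q(Year 0) = 1.55×337 + 9.90×77 + 1.31×368 + 2.91×82 = 522.35 + 762.3 + 482.08 + 238.62 = 2005.35
ΣP(Year 0)Q(Year 0) = 1.43×337 + 9.38×77 + 1.02×368 + 3.30×82 = 481.91 + 722.26 + 375.36 + 270.6 = 1850.13
link = 2005.35/1850.13 = 1.083897
Link Year 1→Year 2:
ΣP(Year 2)Q(Year 1) = 1.46×397 + 11.39×90 + 1.38×326 + 2.88×74 = 579.62 + 1025.1 + 449.88 + 213.12 = 2267.72
ΣP(Year 1)Q(Year 1) = 1.55×397 + 9.90×90 + 1.31×326 + 2.91×74 = 615.35 + 891 + 427.06 + 215.34 = 2148.75
link = 2267.72/2148.75 = 1.055367
Chained index = 100 × 1.083897 × 1.055367 = 114.3909

114.39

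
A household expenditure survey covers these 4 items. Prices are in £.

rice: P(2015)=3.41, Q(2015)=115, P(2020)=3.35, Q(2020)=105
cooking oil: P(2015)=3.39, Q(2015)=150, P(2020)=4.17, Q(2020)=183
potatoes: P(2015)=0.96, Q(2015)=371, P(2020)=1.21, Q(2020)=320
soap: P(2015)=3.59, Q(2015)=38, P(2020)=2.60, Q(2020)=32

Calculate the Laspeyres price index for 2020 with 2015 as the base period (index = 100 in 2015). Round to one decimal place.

111.9

Laspeyres price index uses base-period quantities as weights.
ΣP(2020)·Q(2015) = 3.35×115 + 4.17×150 + 1.21×371 + 2.60×38 = 385.25 + 625.5 + 448.91 + 98.8 = 1558.46
ΣP(2015)·Q(2015) = 3.41×115 + 3.39×150 + 0.96×371 + 3.59×38 = 392.15 + 508.5 + 356.16 + 136.42 = 1393.23
Index = 1558.46 / 1393.23 × 100 = 111.8595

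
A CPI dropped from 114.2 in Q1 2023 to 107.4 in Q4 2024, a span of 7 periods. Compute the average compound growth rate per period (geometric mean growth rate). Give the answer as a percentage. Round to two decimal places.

Growth factor = (107.4/114.2)^(1/7) = (0.940455)^(1/7) = 0.991268
Growth rate = 0.991268 − 1 = -0.008732 = -0.8732%

-0.87%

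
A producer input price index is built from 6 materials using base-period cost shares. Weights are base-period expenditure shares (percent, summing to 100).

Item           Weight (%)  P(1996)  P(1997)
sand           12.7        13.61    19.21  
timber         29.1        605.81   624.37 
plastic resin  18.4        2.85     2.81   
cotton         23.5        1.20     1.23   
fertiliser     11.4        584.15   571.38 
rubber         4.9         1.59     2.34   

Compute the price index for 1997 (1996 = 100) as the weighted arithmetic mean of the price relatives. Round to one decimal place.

108.5

sand: 12.7 × (19.21/13.61) = 12.7 × 1.411462 = 17.9256
timber: 29.1 × (624.37/605.81) = 29.1 × 1.030637 = 29.9915
plastic resin: 18.4 × (2.81/2.85) = 18.4 × 0.985965 = 18.1418
cotton: 23.5 × (1.23/1.20) = 23.5 × 1.025000 = 24.0875
fertiliser: 11.4 × (571.38/584.15) = 11.4 × 0.978139 = 11.1508
rubber: 4.9 × (2.34/1.59) = 4.9 × 1.471698 = 7.2113
Index = Σ wᵢ·(p₁ᵢ/p₀ᵢ) = 17.9256 + 29.9915 + 18.1418 + 24.0875 + 11.1508 + 7.2113 = 108.5085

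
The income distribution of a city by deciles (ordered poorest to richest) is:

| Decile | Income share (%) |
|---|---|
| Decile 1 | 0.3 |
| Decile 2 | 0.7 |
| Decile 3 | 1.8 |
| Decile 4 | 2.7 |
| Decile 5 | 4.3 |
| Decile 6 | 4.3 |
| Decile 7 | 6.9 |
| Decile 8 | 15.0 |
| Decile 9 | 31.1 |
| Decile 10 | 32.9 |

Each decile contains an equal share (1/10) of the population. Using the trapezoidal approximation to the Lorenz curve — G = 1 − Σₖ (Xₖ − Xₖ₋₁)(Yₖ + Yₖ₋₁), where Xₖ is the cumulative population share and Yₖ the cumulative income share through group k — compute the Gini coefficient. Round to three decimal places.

Cumulative income shares Yₖ: 0.0030, 0.0100, 0.0280, 0.0550, 0.0980, 0.1410, 0.2100, 0.3600, 0.6710, 1.0000
Σ (Xₖ−Xₖ₋₁)(Yₖ+Yₖ₋₁) = (1/10)(0.0030+0.0000) + (1/10)(0.0100+0.0030) + (1/10)(0.0280+0.0100) + (1/10)(0.0550+0.0280) + (1/10)(0.0980+0.0550) + (1/10)(0.1410+0.0980) + (1/10)(0.2100+0.1410) + (1/10)(0.3600+0.2100) + (1/10)(0.6710+0.3600) + (1/10)(1.0000+0.6710)
  = 0.0003 + 0.0013 + 0.0038 + 0.0083 + 0.0153 + 0.0239 + 0.0351 + 0.0570 + 0.1031 + 0.1671 = 0.4152
G = 1 − 0.4152 = 0.5848

0.585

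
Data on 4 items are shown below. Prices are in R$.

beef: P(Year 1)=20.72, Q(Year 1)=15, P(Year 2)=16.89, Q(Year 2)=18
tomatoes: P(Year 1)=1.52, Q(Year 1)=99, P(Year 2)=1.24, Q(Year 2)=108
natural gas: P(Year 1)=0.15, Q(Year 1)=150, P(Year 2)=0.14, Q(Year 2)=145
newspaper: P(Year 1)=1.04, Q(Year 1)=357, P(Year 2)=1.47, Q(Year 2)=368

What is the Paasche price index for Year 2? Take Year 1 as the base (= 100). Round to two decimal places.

106.12

Paasche price index uses current-period quantities as weights.
ΣP(Year 2)·Q(Year 2) = 16.89×18 + 1.24×108 + 0.14×145 + 1.47×368 = 304.02 + 133.92 + 20.3 + 540.96 = 999.2
ΣP(Year 1)·Q(Year 2) = 20.72×18 + 1.52×108 + 0.15×145 + 1.04×368 = 372.96 + 164.16 + 21.75 + 382.72 = 941.59
Index = 999.2 / 941.59 × 100 = 106.1184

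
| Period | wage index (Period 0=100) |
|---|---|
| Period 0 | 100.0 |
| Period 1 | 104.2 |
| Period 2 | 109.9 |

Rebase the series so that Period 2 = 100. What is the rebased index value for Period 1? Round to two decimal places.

Rebased(Period 1) = 104.2 / 109.9 × 100 = 94.8135

94.81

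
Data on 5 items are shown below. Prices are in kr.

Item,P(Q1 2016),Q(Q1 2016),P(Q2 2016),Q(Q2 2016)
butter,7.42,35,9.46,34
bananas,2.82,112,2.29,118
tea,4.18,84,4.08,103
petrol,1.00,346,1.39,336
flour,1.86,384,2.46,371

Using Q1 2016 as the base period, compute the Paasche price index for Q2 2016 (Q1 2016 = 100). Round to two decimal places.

117.15

Paasche price index uses current-period quantities as weights.
ΣP(Q2 2016)·Q(Q2 2016) = 9.46×34 + 2.29×118 + 4.08×103 + 1.39×336 + 2.46×371 = 321.64 + 270.22 + 420.24 + 467.04 + 912.66 = 2391.8
ΣP(Q1 2016)·Q(Q2 2016) = 7.42×34 + 2.82×118 + 4.18×103 + 1.00×336 + 1.86×371 = 252.28 + 332.76 + 430.54 + 336 + 690.06 = 2041.64
Index = 2391.8 / 2041.64 × 100 = 117.1509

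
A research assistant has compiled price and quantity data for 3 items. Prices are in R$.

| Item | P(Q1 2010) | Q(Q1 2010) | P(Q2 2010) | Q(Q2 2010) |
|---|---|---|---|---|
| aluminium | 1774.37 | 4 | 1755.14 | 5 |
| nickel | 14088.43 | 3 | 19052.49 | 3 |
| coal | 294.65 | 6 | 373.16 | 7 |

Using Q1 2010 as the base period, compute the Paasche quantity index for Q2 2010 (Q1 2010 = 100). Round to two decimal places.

Paasche quantity index uses current-period prices as weights.
ΣP(Q2 2010)·Q(Q2 2010) = 1755.14×5 + 19052.49×3 + 373.16×7 = 8775.7 + 57157.47 + 2612.12 = 68545.29
ΣP(Q2 2010)·Q(Q1 2010) = 1755.14×4 + 19052.49×3 + 373.16×6 = 7020.56 + 57157.47 + 2238.96 = 66416.99
Index = 68545.29 / 66416.99 × 100 = 103.2045

103.20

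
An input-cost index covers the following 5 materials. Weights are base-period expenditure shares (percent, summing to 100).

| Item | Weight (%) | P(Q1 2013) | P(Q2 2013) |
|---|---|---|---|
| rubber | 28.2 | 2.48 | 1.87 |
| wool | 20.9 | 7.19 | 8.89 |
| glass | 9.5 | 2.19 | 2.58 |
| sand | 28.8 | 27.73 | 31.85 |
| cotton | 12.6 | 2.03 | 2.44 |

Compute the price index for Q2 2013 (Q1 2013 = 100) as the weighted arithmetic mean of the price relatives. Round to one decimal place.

rubber: 28.2 × (1.87/2.48) = 28.2 × 0.754032 = 21.2637
wool: 20.9 × (8.89/7.19) = 20.9 × 1.236439 = 25.8416
glass: 9.5 × (2.58/2.19) = 9.5 × 1.178082 = 11.1918
sand: 28.8 × (31.85/27.73) = 28.8 × 1.148576 = 33.0790
cotton: 12.6 × (2.44/2.03) = 12.6 × 1.201970 = 15.1448
Index = Σ wᵢ·(p₁ᵢ/p₀ᵢ) = 21.2637 + 25.8416 + 11.1918 + 33.0790 + 15.1448 = 106.5209

106.5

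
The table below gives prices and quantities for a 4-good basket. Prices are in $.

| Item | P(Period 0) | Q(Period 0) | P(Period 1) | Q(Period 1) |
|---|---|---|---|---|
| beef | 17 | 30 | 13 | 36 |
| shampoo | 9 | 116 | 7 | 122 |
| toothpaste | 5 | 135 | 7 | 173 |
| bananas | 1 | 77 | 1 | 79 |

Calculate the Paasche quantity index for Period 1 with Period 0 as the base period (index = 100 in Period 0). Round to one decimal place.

Paasche quantity index uses current-period prices as weights.
ΣP(Period 1)·Q(Period 1) = 13×36 + 7×122 + 7×173 + 1×79 = 468 + 854 + 1211 + 79 = 2612
ΣP(Period 1)·Q(Period 0) = 13×30 + 7×116 + 7×135 + 1×77 = 390 + 812 + 945 + 77 = 2224
Index = 2612 / 2224 × 100 = 117.4460

117.4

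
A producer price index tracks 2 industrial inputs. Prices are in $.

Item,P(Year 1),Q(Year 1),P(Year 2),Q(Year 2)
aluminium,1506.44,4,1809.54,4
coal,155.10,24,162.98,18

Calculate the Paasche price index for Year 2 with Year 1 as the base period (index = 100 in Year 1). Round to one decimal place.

Paasche price index uses current-period quantities as weights.
ΣP(Year 2)·Q(Year 2) = 1809.54×4 + 162.98×18 = 7238.16 + 2933.64 = 10171.8
ΣP(Year 1)·Q(Year 2) = 1506.44×4 + 155.10×18 = 6025.76 + 2791.8 = 8817.56
Index = 10171.8 / 8817.56 × 100 = 115.3584

115.4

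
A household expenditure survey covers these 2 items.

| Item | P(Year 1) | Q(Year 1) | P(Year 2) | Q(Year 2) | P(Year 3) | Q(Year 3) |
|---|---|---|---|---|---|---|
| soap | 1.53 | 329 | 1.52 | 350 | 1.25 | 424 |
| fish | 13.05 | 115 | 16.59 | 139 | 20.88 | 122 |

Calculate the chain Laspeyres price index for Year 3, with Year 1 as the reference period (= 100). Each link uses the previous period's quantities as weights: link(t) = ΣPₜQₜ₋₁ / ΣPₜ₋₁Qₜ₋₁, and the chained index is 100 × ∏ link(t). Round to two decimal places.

Link Year 1→Year 2:
ΣP(Year 2)Q(Year 1) = 1.52×329 + 16.59×115 = 500.08 + 1907.85 = 2407.93
ΣP(Year 1)Q(Year 1) = 1.53×329 + 13.05×115 = 503.37 + 1500.75 = 2004.12
link = 2407.93/2004.12 = 1.201490
Link Year 2→Year 3:
ΣP(Year 3)Q(Year 2) = 1.25×350 + 20.88×139 = 437.5 + 2902.32 = 3339.82
ΣP(Year 2)Q(Year 2) = 1.52×350 + 16.59×139 = 532 + 2306.01 = 2838.01
link = 3339.82/2838.01 = 1.176818
Chained index = 100 × 1.201490 × 1.176818 = 141.3934

141.39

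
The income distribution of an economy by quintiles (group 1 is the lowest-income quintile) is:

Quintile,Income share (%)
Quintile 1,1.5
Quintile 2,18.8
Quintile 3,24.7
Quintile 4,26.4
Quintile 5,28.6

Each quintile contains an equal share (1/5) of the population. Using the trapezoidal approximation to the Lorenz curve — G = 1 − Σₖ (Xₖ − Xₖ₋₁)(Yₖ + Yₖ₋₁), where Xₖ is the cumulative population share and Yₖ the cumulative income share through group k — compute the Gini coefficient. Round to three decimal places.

Cumulative income shares Yₖ: 0.0150, 0.2030, 0.4500, 0.7140, 1.0000
Σ (Xₖ−Xₖ₋₁)(Yₖ+Yₖ₋₁) = (1/5)(0.0150+0.0000) + (1/5)(0.2030+0.0150) + (1/5)(0.4500+0.2030) + (1/5)(0.7140+0.4500) + (1/5)(1.0000+0.7140)
  = 0.0030 + 0.0436 + 0.1306 + 0.2328 + 0.3428 = 0.7528
G = 1 − 0.7528 = 0.2472

0.247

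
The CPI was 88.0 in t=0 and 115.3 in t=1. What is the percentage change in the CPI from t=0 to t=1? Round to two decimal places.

31.02%

Change = (115.3 − 88.0) / 88.0 × 100
       = 27.3 / 88.0 × 100 = 31.0227%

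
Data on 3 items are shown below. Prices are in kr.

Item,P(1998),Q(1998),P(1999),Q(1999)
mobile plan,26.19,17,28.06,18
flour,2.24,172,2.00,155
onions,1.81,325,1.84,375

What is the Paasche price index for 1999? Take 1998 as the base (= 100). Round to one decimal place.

Paasche price index uses current-period quantities as weights.
ΣP(1999)·Q(1999) = 28.06×18 + 2.00×155 + 1.84×375 = 505.08 + 310 + 690 = 1505.08
ΣP(1998)·Q(1999) = 26.19×18 + 2.24×155 + 1.81×375 = 471.42 + 347.2 + 678.75 = 1497.37
Index = 1505.08 / 1497.37 × 100 = 100.5149

100.5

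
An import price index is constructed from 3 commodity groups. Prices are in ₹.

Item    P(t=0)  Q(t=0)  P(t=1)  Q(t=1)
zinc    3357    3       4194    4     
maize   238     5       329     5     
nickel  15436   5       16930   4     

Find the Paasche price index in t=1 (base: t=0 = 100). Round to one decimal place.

112.8

Paasche price index uses current-period quantities as weights.
ΣP(t=1)·Q(t=1) = 4194×4 + 329×5 + 16930×4 = 16776 + 1645 + 67720 = 86141
ΣP(t=0)·Q(t=1) = 3357×4 + 238×5 + 15436×4 = 13428 + 1190 + 61744 = 76362
Index = 86141 / 76362 × 100 = 112.8061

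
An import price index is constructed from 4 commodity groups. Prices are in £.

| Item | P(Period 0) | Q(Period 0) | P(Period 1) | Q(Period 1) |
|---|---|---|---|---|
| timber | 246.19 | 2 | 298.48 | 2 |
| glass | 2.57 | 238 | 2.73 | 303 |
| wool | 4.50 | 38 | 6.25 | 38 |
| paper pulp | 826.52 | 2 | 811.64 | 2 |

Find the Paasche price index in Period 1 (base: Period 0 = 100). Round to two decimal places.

Paasche price index uses current-period quantities as weights.
ΣP(Period 1)·Q(Period 1) = 298.48×2 + 2.73×303 + 6.25×38 + 811.64×2 = 596.96 + 827.19 + 237.5 + 1623.28 = 3284.93
ΣP(Period 0)·Q(Period 1) = 246.19×2 + 2.57×303 + 4.50×38 + 826.52×2 = 492.38 + 778.71 + 171 + 1653.04 = 3095.13
Index = 3284.93 / 3095.13 × 100 = 106.1322

106.13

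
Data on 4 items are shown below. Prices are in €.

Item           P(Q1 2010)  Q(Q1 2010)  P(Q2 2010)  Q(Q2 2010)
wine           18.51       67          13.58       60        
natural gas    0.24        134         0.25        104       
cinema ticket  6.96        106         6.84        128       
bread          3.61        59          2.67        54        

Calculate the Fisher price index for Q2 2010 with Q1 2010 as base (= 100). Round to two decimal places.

82.94

Laspeyres component (base-period weights):
ΣP(Q2 2010)Q(Q1 2010) = 13.58×67 + 0.25×134 + 6.84×106 + 2.67×59 = 909.86 + 33.5 + 725.04 + 157.53 = 1825.93
ΣP(Q1 2010)Q(Q1 2010) = 18.51×67 + 0.24×134 + 6.96×106 + 3.61×59 = 1240.17 + 32.16 + 737.76 + 212.99 = 2223.08
L = 1825.93 / 2223.08 × 100 = 82.1351
Paasche component (current-period weights):
ΣP(Q2 2010)Q(Q2 2010) = 13.58×60 + 0.25×104 + 6.84×128 + 2.67×54 = 814.8 + 26 + 875.52 + 144.18 = 1860.5
ΣP(Q1 2010)Q(Q2 2010) = 18.51×60 + 0.24×104 + 6.96×128 + 3.61×54 = 1110.6 + 24.96 + 890.88 + 194.94 = 2221.38
P = 1860.5 / 2221.38 × 100 = 83.7542
Fisher = √(L × P) = √(82.1351 × 83.7542) = 82.9407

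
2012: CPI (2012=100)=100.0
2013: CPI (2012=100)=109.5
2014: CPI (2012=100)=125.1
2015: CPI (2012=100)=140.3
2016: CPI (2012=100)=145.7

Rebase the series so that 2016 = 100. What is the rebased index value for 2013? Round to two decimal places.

75.15

Rebased(2013) = 109.5 / 145.7 × 100 = 75.1544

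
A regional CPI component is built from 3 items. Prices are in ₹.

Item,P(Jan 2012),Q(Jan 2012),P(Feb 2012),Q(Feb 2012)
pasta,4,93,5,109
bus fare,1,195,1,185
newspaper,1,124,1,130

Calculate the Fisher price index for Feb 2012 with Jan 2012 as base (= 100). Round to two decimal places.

Laspeyres component (base-period weights):
ΣP(Feb 2012)Q(Jan 2012) = 5×93 + 1×195 + 1×124 = 465 + 195 + 124 = 784
ΣP(Jan 2012)Q(Jan 2012) = 4×93 + 1×195 + 1×124 = 372 + 195 + 124 = 691
L = 784 / 691 × 100 = 113.4588
Paasche component (current-period weights):
ΣP(Feb 2012)Q(Feb 2012) = 5×109 + 1×185 + 1×130 = 545 + 185 + 130 = 860
ΣP(Jan 2012)Q(Feb 2012) = 4×109 + 1×185 + 1×130 = 436 + 185 + 130 = 751
P = 860 / 751 × 100 = 114.5140
Fisher = √(L × P) = √(113.4588 × 114.5140) = 113.9851

113.99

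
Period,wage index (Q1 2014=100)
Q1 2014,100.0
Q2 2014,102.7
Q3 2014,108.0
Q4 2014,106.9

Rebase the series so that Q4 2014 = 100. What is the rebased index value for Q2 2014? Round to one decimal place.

Rebased(Q2 2014) = 102.7 / 106.9 × 100 = 96.0711

96.1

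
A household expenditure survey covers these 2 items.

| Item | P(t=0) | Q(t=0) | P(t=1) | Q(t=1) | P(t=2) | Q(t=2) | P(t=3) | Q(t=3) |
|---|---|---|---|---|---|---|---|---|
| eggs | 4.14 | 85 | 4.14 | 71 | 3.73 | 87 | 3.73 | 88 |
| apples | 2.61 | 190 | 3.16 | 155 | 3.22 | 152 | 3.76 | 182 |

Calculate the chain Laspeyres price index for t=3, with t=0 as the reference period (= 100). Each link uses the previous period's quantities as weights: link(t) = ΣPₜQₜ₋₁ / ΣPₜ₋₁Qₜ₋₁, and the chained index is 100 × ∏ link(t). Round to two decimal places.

120.53

Link t=0→t=1:
ΣP(t=1)Q(t=0) = 4.14×85 + 3.16×190 = 351.9 + 600.4 = 952.3
ΣP(t=0)Q(t=0) = 4.14×85 + 2.61×190 = 351.9 + 495.9 = 847.8
link = 952.3/847.8 = 1.123260
Link t=1→t=2:
ΣP(t=2)Q(t=1) = 3.73×71 + 3.22×155 = 264.83 + 499.1 = 763.93
ΣP(t=1)Q(t=1) = 4.14×71 + 3.16×155 = 293.94 + 489.8 = 783.74
link = 763.93/783.74 = 0.974724
Link t=2→t=3:
ΣP(t=3)Q(t=2) = 3.73×87 + 3.76×152 = 324.51 + 571.52 = 896.03
ΣP(t=2)Q(t=2) = 3.73×87 + 3.22×152 = 324.51 + 489.44 = 813.95
link = 896.03/813.95 = 1.100842
Chained index = 100 × 1.123260 × 0.974724 × 1.100842 = 120.5277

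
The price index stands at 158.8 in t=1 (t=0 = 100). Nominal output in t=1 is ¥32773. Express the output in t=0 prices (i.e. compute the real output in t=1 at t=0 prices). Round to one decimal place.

20637.9

Real = Nominal ÷ (Index/100) = 32773 ÷ (158.8/100)
     = 32773 ÷ 1.588 = 20637.9093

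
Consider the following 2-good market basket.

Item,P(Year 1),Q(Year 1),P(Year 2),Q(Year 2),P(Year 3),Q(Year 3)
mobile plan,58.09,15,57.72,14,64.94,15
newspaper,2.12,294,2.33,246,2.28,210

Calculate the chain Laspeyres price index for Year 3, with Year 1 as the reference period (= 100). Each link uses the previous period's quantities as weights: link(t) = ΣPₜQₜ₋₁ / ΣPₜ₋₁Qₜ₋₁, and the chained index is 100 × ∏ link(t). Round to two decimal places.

110.43

Link Year 1→Year 2:
ΣP(Year 2)Q(Year 1) = 57.72×15 + 2.33×294 = 865.8 + 685.02 = 1550.82
ΣP(Year 1)Q(Year 1) = 58.09×15 + 2.12×294 = 871.35 + 623.28 = 1494.63
link = 1550.82/1494.63 = 1.037595
Link Year 2→Year 3:
ΣP(Year 3)Q(Year 2) = 64.94×14 + 2.28×246 = 909.16 + 560.88 = 1470.04
ΣP(Year 2)Q(Year 2) = 57.72×14 + 2.33×246 = 808.08 + 573.18 = 1381.26
link = 1470.04/1381.26 = 1.064275
Chained index = 100 × 1.037595 × 1.064275 = 110.4286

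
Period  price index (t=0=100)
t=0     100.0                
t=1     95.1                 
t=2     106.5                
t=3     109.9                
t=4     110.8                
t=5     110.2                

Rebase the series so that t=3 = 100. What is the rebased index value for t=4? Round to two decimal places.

100.82

Rebased(t=4) = 110.8 / 109.9 × 100 = 100.8189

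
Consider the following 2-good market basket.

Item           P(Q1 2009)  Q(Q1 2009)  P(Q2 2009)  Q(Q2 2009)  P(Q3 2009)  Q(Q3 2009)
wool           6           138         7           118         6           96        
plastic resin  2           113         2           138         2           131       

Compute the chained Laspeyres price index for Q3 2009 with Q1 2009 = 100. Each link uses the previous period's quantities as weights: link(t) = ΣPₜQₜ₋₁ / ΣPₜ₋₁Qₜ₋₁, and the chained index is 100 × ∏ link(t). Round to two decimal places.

Link Q1 2009→Q2 2009:
ΣP(Q2 2009)Q(Q1 2009) = 7×138 + 2×113 = 966 + 226 = 1192
ΣP(Q1 2009)Q(Q1 2009) = 6×138 + 2×113 = 828 + 226 = 1054
link = 1192/1054 = 1.130930
Link Q2 2009→Q3 2009:
ΣP(Q3 2009)Q(Q2 2009) = 6×118 + 2×138 = 708 + 276 = 984
ΣP(Q2 2009)Q(Q2 2009) = 7×118 + 2×138 = 826 + 276 = 1102
link = 984/1102 = 0.892922
Chained index = 100 × 1.130930 × 0.892922 = 100.9832

100.98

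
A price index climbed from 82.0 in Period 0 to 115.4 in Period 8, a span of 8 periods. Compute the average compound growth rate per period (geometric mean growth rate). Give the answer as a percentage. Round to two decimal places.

Growth factor = (115.4/82.0)^(1/8) = (1.407317)^(1/8) = 1.043636
Growth rate = 1.043636 − 1 = 0.043636 = 4.3636%

4.36%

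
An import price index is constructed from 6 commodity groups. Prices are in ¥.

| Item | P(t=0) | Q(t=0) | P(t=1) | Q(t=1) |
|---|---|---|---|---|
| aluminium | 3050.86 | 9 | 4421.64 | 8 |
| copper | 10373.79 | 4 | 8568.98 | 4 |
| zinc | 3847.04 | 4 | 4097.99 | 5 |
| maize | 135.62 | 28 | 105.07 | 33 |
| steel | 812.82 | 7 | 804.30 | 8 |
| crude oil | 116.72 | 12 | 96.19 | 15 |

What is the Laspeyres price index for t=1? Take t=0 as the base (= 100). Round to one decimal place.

105.2

Laspeyres price index uses base-period quantities as weights.
ΣP(t=1)·Q(t=0) = 4421.64×9 + 8568.98×4 + 4097.99×4 + 105.07×28 + 804.30×7 + 96.19×12 = 39794.76 + 34275.92 + 16391.96 + 2941.96 + 5630.1 + 1154.28 = 100188.98
ΣP(t=0)·Q(t=0) = 3050.86×9 + 10373.79×4 + 3847.04×4 + 135.62×28 + 812.82×7 + 116.72×12 = 27457.74 + 41495.16 + 15388.16 + 3797.36 + 5689.74 + 1400.64 = 95228.8
Index = 100188.98 / 95228.8 × 100 = 105.2087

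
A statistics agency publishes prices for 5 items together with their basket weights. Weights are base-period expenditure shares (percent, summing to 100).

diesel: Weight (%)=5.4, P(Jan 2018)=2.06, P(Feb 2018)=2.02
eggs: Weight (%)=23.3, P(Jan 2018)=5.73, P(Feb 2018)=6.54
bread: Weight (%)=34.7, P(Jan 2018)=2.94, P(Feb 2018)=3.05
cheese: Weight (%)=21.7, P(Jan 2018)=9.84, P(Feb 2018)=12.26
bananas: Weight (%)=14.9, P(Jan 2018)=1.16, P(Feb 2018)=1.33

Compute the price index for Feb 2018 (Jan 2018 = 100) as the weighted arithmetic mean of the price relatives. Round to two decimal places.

diesel: 5.4 × (2.02/2.06) = 5.4 × 0.980583 = 5.2951
eggs: 23.3 × (6.54/5.73) = 23.3 × 1.141361 = 26.5937
bread: 34.7 × (3.05/2.94) = 34.7 × 1.037415 = 35.9983
cheese: 21.7 × (12.26/9.84) = 21.7 × 1.245935 = 27.0368
bananas: 14.9 × (1.33/1.16) = 14.9 × 1.146552 = 17.0836
Index = Σ wᵢ·(p₁ᵢ/p₀ᵢ) = 5.2951 + 26.5937 + 35.9983 + 27.0368 + 17.0836 = 112.0076

112.01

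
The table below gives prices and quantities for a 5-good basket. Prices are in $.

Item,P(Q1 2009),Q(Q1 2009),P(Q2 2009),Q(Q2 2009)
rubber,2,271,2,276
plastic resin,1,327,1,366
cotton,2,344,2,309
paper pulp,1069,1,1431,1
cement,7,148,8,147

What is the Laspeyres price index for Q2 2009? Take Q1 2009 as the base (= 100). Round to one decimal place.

113.9

Laspeyres price index uses base-period quantities as weights.
ΣP(Q2 2009)·Q(Q1 2009) = 2×271 + 1×327 + 2×344 + 1431×1 + 8×148 = 542 + 327 + 688 + 1431 + 1184 = 4172
ΣP(Q1 2009)·Q(Q1 2009) = 2×271 + 1×327 + 2×344 + 1069×1 + 7×148 = 542 + 327 + 688 + 1069 + 1036 = 3662
Index = 4172 / 3662 × 100 = 113.9268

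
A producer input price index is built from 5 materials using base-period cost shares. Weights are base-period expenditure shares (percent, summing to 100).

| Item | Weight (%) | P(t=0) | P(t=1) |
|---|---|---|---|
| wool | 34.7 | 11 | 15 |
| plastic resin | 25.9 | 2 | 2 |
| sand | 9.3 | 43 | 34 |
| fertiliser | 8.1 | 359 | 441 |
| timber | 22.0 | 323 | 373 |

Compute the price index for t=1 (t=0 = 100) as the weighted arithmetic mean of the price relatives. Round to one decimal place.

115.9

wool: 34.7 × (15/11) = 34.7 × 1.363636 = 47.3182
plastic resin: 25.9 × (2/2) = 25.9 × 1.000000 = 25.9000
sand: 9.3 × (34/43) = 9.3 × 0.790698 = 7.3535
fertiliser: 8.1 × (441/359) = 8.1 × 1.228412 = 9.9501
timber: 22.0 × (373/323) = 22.0 × 1.154799 = 25.4056
Index = Σ wᵢ·(p₁ᵢ/p₀ᵢ) = 47.3182 + 25.9000 + 7.3535 + 9.9501 + 25.4056 = 115.9274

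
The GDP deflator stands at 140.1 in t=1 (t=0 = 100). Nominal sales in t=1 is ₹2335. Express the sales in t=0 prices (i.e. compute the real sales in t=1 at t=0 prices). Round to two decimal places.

1666.67

Real = Nominal ÷ (Index/100) = 2335 ÷ (140.1/100)
     = 2335 ÷ 1.401 = 1666.6667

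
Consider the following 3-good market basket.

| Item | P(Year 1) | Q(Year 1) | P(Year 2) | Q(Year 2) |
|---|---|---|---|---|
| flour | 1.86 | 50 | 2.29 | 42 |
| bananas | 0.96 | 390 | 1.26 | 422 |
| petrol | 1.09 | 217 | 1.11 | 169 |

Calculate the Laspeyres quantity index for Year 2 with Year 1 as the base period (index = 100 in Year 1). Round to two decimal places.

Laspeyres quantity index uses base-period prices as weights.
ΣP(Year 1)·Q(Year 2) = 1.86×42 + 0.96×422 + 1.09×169 = 78.12 + 405.12 + 184.21 = 667.45
ΣP(Year 1)·Q(Year 1) = 1.86×50 + 0.96×390 + 1.09×217 = 93 + 374.4 + 236.53 = 703.93
Index = 667.45 / 703.93 × 100 = 94.8177

94.82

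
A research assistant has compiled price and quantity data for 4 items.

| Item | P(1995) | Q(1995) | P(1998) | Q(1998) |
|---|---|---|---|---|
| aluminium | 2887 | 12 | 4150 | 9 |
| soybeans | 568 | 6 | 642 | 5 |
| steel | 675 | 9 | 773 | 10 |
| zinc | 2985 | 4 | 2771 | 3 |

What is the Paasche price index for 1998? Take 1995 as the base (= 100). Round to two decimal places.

127.12

Paasche price index uses current-period quantities as weights.
ΣP(1998)·Q(1998) = 4150×9 + 642×5 + 773×10 + 2771×3 = 37350 + 3210 + 7730 + 8313 = 56603
ΣP(1995)·Q(1998) = 2887×9 + 568×5 + 675×10 + 2985×3 = 25983 + 2840 + 6750 + 8955 = 44528
Index = 56603 / 44528 × 100 = 127.1178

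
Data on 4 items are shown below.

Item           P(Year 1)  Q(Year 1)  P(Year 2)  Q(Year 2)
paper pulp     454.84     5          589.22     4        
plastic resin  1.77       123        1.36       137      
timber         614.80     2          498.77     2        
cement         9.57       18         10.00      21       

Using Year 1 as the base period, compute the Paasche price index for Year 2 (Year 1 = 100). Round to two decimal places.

107.40

Paasche price index uses current-period quantities as weights.
ΣP(Year 2)·Q(Year 2) = 589.22×4 + 1.36×137 + 498.77×2 + 10.00×21 = 2356.88 + 186.32 + 997.54 + 210 = 3750.74
ΣP(Year 1)·Q(Year 2) = 454.84×4 + 1.77×137 + 614.80×2 + 9.57×21 = 1819.36 + 242.49 + 1229.6 + 200.97 = 3492.42
Index = 3750.74 / 3492.42 × 100 = 107.3966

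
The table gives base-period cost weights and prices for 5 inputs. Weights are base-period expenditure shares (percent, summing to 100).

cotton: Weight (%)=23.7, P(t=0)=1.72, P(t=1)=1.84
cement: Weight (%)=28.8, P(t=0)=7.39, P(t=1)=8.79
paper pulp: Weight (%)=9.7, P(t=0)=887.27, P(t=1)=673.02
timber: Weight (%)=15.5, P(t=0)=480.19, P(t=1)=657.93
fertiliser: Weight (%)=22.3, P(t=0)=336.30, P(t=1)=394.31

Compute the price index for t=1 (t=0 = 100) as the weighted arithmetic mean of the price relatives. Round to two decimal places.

cotton: 23.7 × (1.84/1.72) = 23.7 × 1.069767 = 25.3535
cement: 28.8 × (8.79/7.39) = 28.8 × 1.189445 = 34.2560
paper pulp: 9.7 × (673.02/887.27) = 9.7 × 0.758529 = 7.3577
timber: 15.5 × (657.93/480.19) = 15.5 × 1.370145 = 21.2372
fertiliser: 22.3 × (394.31/336.30) = 22.3 × 1.172495 = 26.1466
Index = Σ wᵢ·(p₁ᵢ/p₀ᵢ) = 25.3535 + 34.2560 + 7.3577 + 21.2372 + 26.1466 = 114.3511

114.35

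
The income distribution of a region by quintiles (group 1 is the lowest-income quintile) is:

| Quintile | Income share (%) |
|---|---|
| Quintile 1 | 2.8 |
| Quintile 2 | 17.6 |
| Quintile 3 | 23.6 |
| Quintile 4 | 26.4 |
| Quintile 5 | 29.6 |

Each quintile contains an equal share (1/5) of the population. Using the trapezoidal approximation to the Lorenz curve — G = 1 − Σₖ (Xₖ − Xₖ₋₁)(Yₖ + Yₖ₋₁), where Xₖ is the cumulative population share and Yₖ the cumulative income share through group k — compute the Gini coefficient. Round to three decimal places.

0.250

Cumulative income shares Yₖ: 0.0280, 0.2040, 0.4400, 0.7040, 1.0000
Σ (Xₖ−Xₖ₋₁)(Yₖ+Yₖ₋₁) = (1/5)(0.0280+0.0000) + (1/5)(0.2040+0.0280) + (1/5)(0.4400+0.2040) + (1/5)(0.7040+0.4400) + (1/5)(1.0000+0.7040)
  = 0.0056 + 0.0464 + 0.1288 + 0.2288 + 0.3408 = 0.7504
G = 1 − 0.7504 = 0.2496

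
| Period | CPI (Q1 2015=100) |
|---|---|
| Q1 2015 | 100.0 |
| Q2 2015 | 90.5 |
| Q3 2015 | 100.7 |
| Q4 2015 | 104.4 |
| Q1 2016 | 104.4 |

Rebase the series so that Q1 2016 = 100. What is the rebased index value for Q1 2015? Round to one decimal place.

Rebased(Q1 2015) = 100.0 / 104.4 × 100 = 95.7854

95.8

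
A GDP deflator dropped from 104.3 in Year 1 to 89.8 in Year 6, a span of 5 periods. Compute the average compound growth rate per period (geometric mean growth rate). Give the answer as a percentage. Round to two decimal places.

-2.95%

Growth factor = (89.8/104.3)^(1/5) = (0.860978)^(1/5) = 0.970506
Growth rate = 0.970506 − 1 = -0.029494 = -2.9494%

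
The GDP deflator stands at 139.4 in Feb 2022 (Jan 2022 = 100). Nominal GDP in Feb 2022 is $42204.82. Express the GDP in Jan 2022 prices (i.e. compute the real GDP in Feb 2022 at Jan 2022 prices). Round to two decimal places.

30276.05

Real = Nominal ÷ (Index/100) = 42204.82 ÷ (139.4/100)
     = 42204.82 ÷ 1.394 = 30276.0545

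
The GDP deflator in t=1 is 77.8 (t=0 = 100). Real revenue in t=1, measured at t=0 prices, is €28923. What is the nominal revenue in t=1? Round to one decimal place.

Nominal = Real × (Index/100) = 28923 × (77.8/100)
        = 28923 × 0.778 = 22502.0940

22502.1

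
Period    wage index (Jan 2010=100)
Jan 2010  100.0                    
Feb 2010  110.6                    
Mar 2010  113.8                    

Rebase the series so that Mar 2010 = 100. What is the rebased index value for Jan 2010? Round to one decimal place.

87.9

Rebased(Jan 2010) = 100.0 / 113.8 × 100 = 87.8735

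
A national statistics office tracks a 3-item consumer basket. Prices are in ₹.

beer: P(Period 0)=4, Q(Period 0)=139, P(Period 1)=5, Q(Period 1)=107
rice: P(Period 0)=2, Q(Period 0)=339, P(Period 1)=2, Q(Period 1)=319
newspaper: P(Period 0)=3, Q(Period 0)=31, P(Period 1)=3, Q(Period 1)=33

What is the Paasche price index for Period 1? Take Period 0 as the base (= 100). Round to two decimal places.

109.18

Paasche price index uses current-period quantities as weights.
ΣP(Period 1)·Q(Period 1) = 5×107 + 2×319 + 3×33 = 535 + 638 + 99 = 1272
ΣP(Period 0)·Q(Period 1) = 4×107 + 2×319 + 3×33 = 428 + 638 + 99 = 1165
Index = 1272 / 1165 × 100 = 109.1845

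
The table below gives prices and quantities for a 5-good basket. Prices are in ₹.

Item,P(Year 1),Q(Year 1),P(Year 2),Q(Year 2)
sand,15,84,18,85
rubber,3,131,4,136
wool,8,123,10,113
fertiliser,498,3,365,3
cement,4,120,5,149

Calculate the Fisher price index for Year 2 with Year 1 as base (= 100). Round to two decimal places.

Laspeyres component (base-period weights):
ΣP(Year 2)Q(Year 1) = 18×84 + 4×131 + 10×123 + 365×3 + 5×120 = 1512 + 524 + 1230 + 1095 + 600 = 4961
ΣP(Year 1)Q(Year 1) = 15×84 + 3×131 + 8×123 + 498×3 + 4×120 = 1260 + 393 + 984 + 1494 + 480 = 4611
L = 4961 / 4611 × 100 = 107.5905
Paasche component (current-period weights):
ΣP(Year 2)Q(Year 2) = 18×85 + 4×136 + 10×113 + 365×3 + 5×149 = 1530 + 544 + 1130 + 1095 + 745 = 5044
ΣP(Year 1)Q(Year 2) = 15×85 + 3×136 + 8×113 + 498×3 + 4×149 = 1275 + 408 + 904 + 1494 + 596 = 4677
P = 5044 / 4677 × 100 = 107.8469
Fisher = √(L × P) = √(107.5905 × 107.8469) = 107.7187

107.72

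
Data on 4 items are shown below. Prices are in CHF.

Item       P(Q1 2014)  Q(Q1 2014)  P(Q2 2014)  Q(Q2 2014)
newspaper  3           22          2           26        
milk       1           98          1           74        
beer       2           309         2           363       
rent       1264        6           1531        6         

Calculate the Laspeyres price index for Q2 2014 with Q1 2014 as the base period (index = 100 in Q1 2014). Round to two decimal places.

Laspeyres price index uses base-period quantities as weights.
ΣP(Q2 2014)·Q(Q1 2014) = 2×22 + 1×98 + 2×309 + 1531×6 = 44 + 98 + 618 + 9186 = 9946
ΣP(Q1 2014)·Q(Q1 2014) = 3×22 + 1×98 + 2×309 + 1264×6 = 66 + 98 + 618 + 7584 = 8366
Index = 9946 / 8366 × 100 = 118.8860

118.89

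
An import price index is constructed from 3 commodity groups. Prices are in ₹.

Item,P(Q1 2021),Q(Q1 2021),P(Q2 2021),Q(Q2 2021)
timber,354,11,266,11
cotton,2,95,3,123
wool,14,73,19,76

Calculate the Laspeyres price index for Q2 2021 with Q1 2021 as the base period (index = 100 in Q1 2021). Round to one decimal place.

90.1

Laspeyres price index uses base-period quantities as weights.
ΣP(Q2 2021)·Q(Q1 2021) = 266×11 + 3×95 + 19×73 = 2926 + 285 + 1387 = 4598
ΣP(Q1 2021)·Q(Q1 2021) = 354×11 + 2×95 + 14×73 = 3894 + 190 + 1022 = 5106
Index = 4598 / 5106 × 100 = 90.0509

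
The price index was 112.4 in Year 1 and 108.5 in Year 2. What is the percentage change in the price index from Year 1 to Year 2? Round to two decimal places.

Change = (108.5 − 112.4) / 112.4 × 100
       = -3.9 / 112.4 × 100 = -3.4698%

-3.47%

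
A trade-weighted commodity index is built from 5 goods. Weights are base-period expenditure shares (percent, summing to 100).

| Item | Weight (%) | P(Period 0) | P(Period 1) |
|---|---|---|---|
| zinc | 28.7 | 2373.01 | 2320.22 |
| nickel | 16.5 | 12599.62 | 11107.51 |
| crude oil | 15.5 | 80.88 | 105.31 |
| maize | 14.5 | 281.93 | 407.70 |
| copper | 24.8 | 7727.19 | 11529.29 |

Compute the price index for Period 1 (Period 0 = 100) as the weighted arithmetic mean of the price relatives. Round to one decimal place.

zinc: 28.7 × (2320.22/2373.01) = 28.7 × 0.977754 = 28.0615
nickel: 16.5 × (11107.51/12599.62) = 16.5 × 0.881575 = 14.5460
crude oil: 15.5 × (105.31/80.88) = 15.5 × 1.302052 = 20.1818
maize: 14.5 × (407.70/281.93) = 14.5 × 1.446104 = 20.9685
copper: 24.8 × (11529.29/7727.19) = 24.8 × 1.492042 = 37.0026
Index = Σ wᵢ·(p₁ᵢ/p₀ᵢ) = 28.0615 + 14.5460 + 20.1818 + 20.9685 + 37.0026 = 120.7605

120.8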